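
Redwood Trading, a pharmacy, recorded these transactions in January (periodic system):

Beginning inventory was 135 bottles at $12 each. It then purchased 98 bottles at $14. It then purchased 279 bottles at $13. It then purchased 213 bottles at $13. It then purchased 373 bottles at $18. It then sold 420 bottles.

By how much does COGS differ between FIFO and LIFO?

FIFO COGS: 135 @ $12 + 98 @ $14 + 187 @ $13 = $5,423
LIFO COGS: 373 @ $18 + 47 @ $13 = $7,325
Difference = |$5,423 − $7,325| = $1,902

$1,902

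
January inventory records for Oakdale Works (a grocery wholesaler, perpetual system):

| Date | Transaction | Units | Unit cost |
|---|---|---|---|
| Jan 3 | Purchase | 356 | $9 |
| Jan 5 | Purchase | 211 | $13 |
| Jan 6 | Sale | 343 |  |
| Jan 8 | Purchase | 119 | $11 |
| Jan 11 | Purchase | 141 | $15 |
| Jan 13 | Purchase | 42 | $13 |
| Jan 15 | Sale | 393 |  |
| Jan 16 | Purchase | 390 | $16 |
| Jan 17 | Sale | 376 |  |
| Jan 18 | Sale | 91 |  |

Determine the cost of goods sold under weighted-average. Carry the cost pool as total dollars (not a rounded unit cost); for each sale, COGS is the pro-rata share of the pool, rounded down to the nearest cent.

COGS = $15,317.75

After Jan 3: 356 on hand, pool $3,204.00 (≈ $9.0000 each)
After Jan 5: 567 on hand, pool $5,947.00 (≈ $10.4885 each)
Jan 6, sell 343: 343/567 × $5,947.00 → $3,597.56
After Jan 8: 343 on hand, pool $3,658.44 (≈ $10.6660 each)
After Jan 11: 484 on hand, pool $5,773.44 (≈ $11.9286 each)
After Jan 13: 526 on hand, pool $6,319.44 (≈ $12.0141 each)
Jan 15, sell 393: 393/526 × $6,319.44 → $4,721.55
After Jan 16: 523 on hand, pool $7,837.89 (≈ $14.9864 each)
Jan 17, sell 376: 376/523 × $7,837.89 → $5,634.88
Jan 18, sell 91: 91/147 × $2,203.01 → $1,363.76
Total COGS = $3,597.56 + $4,721.55 + $5,634.88 + $1,363.76 = $15,317.75
Ending inventory (cost pool remaining) = $839.25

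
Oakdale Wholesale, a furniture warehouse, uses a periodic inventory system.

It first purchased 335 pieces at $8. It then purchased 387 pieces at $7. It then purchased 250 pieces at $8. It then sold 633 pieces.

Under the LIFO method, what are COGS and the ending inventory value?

COGS = $4,681; ending inventory = $2,708

Sale 1 (633) [LIFO — newest first]: 250 @ $8 + 383 @ $7 = $4,681
Ending inventory: 335 @ $8 + 4 @ $7 = $2,708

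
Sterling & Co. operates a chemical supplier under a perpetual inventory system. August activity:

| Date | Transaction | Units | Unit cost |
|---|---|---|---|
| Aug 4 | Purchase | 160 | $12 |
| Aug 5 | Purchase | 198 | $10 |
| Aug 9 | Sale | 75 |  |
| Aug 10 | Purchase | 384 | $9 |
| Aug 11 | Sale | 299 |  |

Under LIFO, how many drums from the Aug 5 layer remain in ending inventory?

Aug 9, 75 sold [LIFO — newest first]: 75 @ $10 = $750
Aug 11, 299 sold [LIFO — newest first]: 299 @ $9 = $2,691
Total COGS = $750 + $2,691 = $3,441
Ending inventory: 160 @ $12 + 123 @ $10 + 85 @ $9 = $3,915
Check: goods available $7,356 = COGS $3,441 + ending $3,915

123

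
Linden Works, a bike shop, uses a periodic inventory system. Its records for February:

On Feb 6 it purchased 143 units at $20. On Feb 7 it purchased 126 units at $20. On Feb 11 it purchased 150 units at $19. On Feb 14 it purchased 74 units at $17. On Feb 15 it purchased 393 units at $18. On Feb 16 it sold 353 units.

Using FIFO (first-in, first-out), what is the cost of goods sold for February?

Feb 16, 353 sold [FIFO — oldest first]: 143 @ $20 + 126 @ $20 + 84 @ $19 = $6,976
Ending inventory: 66 @ $19 + 74 @ $17 + 393 @ $18 = $9,586

COGS = $6,976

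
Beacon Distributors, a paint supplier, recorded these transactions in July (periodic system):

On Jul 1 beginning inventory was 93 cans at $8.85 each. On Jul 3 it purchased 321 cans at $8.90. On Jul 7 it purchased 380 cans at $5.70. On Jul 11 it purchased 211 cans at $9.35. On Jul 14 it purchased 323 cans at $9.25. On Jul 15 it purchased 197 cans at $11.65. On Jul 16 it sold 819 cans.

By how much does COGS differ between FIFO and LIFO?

$1,677.55

FIFO COGS: 93 @ $8.85 + 321 @ $8.90 + 380 @ $5.70 + 25 @ $9.35 = $6,079.70
LIFO COGS: 197 @ $11.65 + 323 @ $9.25 + 211 @ $9.35 + 88 @ $5.70 = $7,757.25
Difference = |$6,079.70 − $7,757.25| = $1,677.55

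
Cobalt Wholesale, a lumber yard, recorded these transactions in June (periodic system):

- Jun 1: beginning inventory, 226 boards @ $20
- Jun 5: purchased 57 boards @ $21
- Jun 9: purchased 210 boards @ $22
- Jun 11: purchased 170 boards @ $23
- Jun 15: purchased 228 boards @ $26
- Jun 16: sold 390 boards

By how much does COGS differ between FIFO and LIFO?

FIFO COGS: 226 @ $20 + 57 @ $21 + 107 @ $22 = $8,071
LIFO COGS: 228 @ $26 + 162 @ $23 = $9,654
Difference = |$8,071 − $9,654| = $1,583

$1,583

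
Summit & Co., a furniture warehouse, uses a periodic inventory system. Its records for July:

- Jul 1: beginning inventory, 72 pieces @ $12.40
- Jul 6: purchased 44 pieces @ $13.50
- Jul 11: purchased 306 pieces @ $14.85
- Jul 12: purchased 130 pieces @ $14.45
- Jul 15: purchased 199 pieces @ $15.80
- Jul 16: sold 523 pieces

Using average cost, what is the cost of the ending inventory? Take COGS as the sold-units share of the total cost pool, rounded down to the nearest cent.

Ending inventory = $3,355.82

Jul 16, sell 523: 523/751 × $11,053.60 → $7,697.78
Ending inventory (cost pool remaining) = $3,355.82
Check: goods available $11,053.60 = COGS $7,697.78 + ending $3,355.82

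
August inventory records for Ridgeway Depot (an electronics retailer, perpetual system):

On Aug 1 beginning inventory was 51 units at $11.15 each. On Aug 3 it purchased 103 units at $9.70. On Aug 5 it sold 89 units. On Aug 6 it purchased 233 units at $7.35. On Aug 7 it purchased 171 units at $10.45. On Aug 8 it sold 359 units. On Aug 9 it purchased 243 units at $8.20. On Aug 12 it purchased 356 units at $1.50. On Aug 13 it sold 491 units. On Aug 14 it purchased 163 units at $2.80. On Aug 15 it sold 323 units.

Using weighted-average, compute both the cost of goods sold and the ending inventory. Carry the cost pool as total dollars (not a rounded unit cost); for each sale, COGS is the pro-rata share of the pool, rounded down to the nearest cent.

COGS = $7,816.82; ending inventory = $233.43

After Aug 1: 51 on hand, pool $568.65 (≈ $11.1500 each)
After Aug 3: 154 on hand, pool $1,567.75 (≈ $10.1802 each)
Aug 5, sell 89: 89/154 × $1,567.75 → $906.03
After Aug 6: 298 on hand, pool $2,374.27 (≈ $7.9673 each)
After Aug 7: 469 on hand, pool $4,161.22 (≈ $8.8725 each)
Aug 8, sell 359: 359/469 × $4,161.22 → $3,185.24
After Aug 9: 353 on hand, pool $2,968.58 (≈ $8.4096 each)
After Aug 12: 709 on hand, pool $3,502.58 (≈ $4.9402 each)
Aug 13, sell 491: 491/709 × $3,502.58 → $2,425.62
After Aug 14: 381 on hand, pool $1,533.36 (≈ $4.0246 each)
Aug 15, sell 323: 323/381 × $1,533.36 → $1,299.93
Total COGS = $906.03 + $3,185.24 + $2,425.62 + $1,299.93 = $7,816.82
Ending inventory (cost pool remaining) = $233.43
Check: goods available $8,050.25 = COGS $7,816.82 + ending $233.43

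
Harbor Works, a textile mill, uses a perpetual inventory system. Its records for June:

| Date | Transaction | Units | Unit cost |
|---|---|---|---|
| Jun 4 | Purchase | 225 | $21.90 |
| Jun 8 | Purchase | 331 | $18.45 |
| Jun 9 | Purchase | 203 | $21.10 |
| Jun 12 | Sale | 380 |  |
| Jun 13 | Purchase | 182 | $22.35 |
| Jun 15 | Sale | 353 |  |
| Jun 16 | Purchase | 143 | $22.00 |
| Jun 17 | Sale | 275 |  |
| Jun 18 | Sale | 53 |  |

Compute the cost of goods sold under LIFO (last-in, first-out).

Jun 12, 380 sold [LIFO — newest first]: 203 @ $21.10 + 177 @ $18.45 = $7,548.95
Jun 15, 353 sold [LIFO — newest first]: 182 @ $22.35 + 154 @ $18.45 + 17 @ $21.90 = $7,281.30
Jun 17, 275 sold [LIFO — newest first]: 143 @ $22.00 + 132 @ $21.90 = $6,036.80
Jun 18, 53 sold [LIFO — newest first]: 53 @ $21.90 = $1,160.70
Total COGS = $7,548.95 + $7,281.30 + $6,036.80 + $1,160.70 = $22,027.75
Ending inventory: 23 @ $21.90 = $503.70

COGS = $22,027.75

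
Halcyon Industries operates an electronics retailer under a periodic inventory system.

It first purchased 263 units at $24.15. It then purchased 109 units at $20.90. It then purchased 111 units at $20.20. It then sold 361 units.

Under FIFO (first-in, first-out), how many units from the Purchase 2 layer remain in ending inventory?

11

Sale 1 (361) [FIFO — oldest first]: 263 @ $24.15 + 98 @ $20.90 = $8,399.65
Ending inventory: 11 @ $20.90 + 111 @ $20.20 = $2,472.10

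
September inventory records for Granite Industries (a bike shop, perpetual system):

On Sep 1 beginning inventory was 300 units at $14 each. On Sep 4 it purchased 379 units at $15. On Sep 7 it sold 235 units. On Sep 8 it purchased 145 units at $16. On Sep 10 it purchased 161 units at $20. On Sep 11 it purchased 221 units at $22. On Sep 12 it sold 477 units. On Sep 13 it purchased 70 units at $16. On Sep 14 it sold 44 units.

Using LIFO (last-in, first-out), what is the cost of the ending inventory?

Sep 7, 235 sold [LIFO — newest first]: 235 @ $15 = $3,525
Sep 12, 477 sold [LIFO — newest first]: 221 @ $22 + 161 @ $20 + 95 @ $16 = $9,602
Sep 14, 44 sold [LIFO — newest first]: 44 @ $16 = $704
Total COGS = $3,525 + $9,602 + $704 = $13,831
Ending inventory: 300 @ $14 + 144 @ $15 + 50 @ $16 + 26 @ $16 = $7,576

Ending inventory = $7,576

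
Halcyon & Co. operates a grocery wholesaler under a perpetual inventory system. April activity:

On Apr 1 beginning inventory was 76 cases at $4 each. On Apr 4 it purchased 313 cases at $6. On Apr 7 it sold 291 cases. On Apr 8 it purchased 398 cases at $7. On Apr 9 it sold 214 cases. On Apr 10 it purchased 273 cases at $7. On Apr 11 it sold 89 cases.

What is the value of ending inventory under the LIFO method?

Ending inventory = $3,012

Apr 7, 291 sold [LIFO — newest first]: 291 @ $6 = $1,746
Apr 9, 214 sold [LIFO — newest first]: 214 @ $7 = $1,498
Apr 11, 89 sold [LIFO — newest first]: 89 @ $7 = $623
Total COGS = $1,746 + $1,498 + $623 = $3,867
Ending inventory: 76 @ $4 + 22 @ $6 + 184 @ $7 + 184 @ $7 = $3,012
Check: goods available $6,879 = COGS $3,867 + ending $3,012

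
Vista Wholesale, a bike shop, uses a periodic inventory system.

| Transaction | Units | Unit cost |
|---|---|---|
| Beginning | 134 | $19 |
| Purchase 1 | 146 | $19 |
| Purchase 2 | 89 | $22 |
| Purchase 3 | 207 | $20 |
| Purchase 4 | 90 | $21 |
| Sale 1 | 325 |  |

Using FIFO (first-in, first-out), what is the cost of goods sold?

Sale 1 (325) [FIFO — oldest first]: 134 @ $19 + 146 @ $19 + 45 @ $22 = $6,310
Ending inventory: 44 @ $22 + 207 @ $20 + 90 @ $21 = $6,998
Check: goods available $13,308 = COGS $6,310 + ending $6,998

COGS = $6,310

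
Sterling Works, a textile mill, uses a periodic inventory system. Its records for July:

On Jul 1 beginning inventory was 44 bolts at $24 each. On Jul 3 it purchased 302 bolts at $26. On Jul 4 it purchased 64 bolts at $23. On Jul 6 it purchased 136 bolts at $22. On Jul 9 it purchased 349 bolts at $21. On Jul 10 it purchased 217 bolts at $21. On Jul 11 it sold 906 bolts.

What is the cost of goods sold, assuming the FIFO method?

Jul 11, 906 sold [FIFO — oldest first]: 44 @ $24 + 302 @ $26 + 64 @ $23 + 136 @ $22 + 349 @ $21 + 11 @ $21 = $20,932
Ending inventory: 206 @ $21 = $4,326

COGS = $20,932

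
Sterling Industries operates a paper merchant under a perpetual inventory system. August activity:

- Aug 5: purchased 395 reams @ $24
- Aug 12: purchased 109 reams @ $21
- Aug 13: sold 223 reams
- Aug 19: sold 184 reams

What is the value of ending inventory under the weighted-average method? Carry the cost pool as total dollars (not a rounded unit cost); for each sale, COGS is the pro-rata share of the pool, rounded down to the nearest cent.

Ending inventory = $2,265.07

After Aug 5: 395 on hand, pool $9,480.00 (≈ $24.0000 each)
After Aug 12: 504 on hand, pool $11,769.00 (≈ $23.3512 each)
Aug 13, sell 223: 223/504 × $11,769.00 → $5,207.31
Aug 19, sell 184: 184/281 × $6,561.69 → $4,296.62
Total COGS = $5,207.31 + $4,296.62 = $9,503.93
Ending inventory (cost pool remaining) = $2,265.07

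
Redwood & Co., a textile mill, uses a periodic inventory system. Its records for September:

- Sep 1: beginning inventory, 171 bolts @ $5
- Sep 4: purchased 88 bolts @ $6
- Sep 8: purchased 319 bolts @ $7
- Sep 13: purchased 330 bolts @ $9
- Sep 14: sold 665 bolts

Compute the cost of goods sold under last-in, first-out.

COGS = $5,299

Sep 14, 665 sold [LIFO — newest first]: 330 @ $9 + 319 @ $7 + 16 @ $6 = $5,299
Ending inventory: 171 @ $5 + 72 @ $6 = $1,287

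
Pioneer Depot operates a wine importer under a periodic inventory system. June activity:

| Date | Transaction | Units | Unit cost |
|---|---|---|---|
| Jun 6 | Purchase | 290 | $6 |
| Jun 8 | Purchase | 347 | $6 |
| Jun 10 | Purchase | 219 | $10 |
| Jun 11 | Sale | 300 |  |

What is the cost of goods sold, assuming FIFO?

Jun 11, 300 sold [FIFO — oldest first]: 290 @ $6 + 10 @ $6 = $1,800
Ending inventory: 337 @ $6 + 219 @ $10 = $4,212
Check: goods available $6,012 = COGS $1,800 + ending $4,212

COGS = $1,800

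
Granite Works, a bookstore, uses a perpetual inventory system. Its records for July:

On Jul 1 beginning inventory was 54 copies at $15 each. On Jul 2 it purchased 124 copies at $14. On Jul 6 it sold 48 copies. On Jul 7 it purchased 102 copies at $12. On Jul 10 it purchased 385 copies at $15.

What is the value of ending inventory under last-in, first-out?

Ending inventory = $8,873

Jul 6, 48 sold [LIFO — newest first]: 48 @ $14 = $672
Ending inventory: 54 @ $15 + 76 @ $14 + 102 @ $12 + 385 @ $15 = $8,873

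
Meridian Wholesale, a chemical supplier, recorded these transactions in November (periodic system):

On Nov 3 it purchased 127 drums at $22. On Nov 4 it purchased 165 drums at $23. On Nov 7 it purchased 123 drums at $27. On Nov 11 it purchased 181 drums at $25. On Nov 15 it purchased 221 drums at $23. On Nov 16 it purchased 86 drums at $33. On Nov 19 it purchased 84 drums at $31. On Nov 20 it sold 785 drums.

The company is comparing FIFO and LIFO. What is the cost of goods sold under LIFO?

COGS = $20,441

FIFO COGS: 127 @ $22 + 165 @ $23 + 123 @ $27 + 181 @ $25 + 189 @ $23 = $18,782
LIFO COGS: 84 @ $31 + 86 @ $33 + 221 @ $23 + 181 @ $25 + 123 @ $27 + 90 @ $23 = $20,441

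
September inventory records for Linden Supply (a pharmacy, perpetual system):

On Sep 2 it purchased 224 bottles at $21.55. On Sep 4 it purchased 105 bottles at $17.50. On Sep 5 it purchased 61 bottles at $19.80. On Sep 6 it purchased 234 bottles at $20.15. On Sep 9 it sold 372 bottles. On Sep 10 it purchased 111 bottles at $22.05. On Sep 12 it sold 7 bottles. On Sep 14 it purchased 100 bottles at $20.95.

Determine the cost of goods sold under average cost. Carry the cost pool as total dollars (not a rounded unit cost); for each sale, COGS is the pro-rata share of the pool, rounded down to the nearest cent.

COGS = $7,649.36

After Sep 2: 224 on hand, pool $4,827.20 (≈ $21.5500 each)
After Sep 4: 329 on hand, pool $6,664.70 (≈ $20.2574 each)
After Sep 5: 390 on hand, pool $7,872.50 (≈ $20.1859 each)
After Sep 6: 624 on hand, pool $12,587.60 (≈ $20.1724 each)
Sep 9, sell 372: 372/624 × $12,587.60 → $7,504.14
After Sep 10: 363 on hand, pool $7,531.01 (≈ $20.7466 each)
Sep 12, sell 7: 7/363 × $7,531.01 → $145.22
After Sep 14: 456 on hand, pool $9,480.79 (≈ $20.7912 each)
Total COGS = $7,504.14 + $145.22 = $7,649.36
Ending inventory (cost pool remaining) = $9,480.79
Check: goods available $17,130.15 = COGS $7,649.36 + ending $9,480.79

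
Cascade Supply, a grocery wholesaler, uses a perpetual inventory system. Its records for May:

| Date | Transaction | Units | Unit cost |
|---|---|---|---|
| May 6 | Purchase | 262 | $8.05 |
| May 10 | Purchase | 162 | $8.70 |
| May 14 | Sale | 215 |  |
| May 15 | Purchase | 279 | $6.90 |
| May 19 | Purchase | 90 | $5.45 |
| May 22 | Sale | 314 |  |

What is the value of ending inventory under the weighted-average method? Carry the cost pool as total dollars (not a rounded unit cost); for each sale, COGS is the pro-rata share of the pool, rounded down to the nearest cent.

After May 6: 262 on hand, pool $2,109.10 (≈ $8.0500 each)
After May 10: 424 on hand, pool $3,518.50 (≈ $8.2983 each)
May 14, sell 215: 215/424 × $3,518.50 → $1,784.14
After May 15: 488 on hand, pool $3,659.46 (≈ $7.4989 each)
After May 19: 578 on hand, pool $4,149.96 (≈ $7.1799 each)
May 22, sell 314: 314/578 × $4,149.96 → $2,254.47
Total COGS = $1,784.14 + $2,254.47 = $4,038.61
Ending inventory (cost pool remaining) = $1,895.49

Ending inventory = $1,895.49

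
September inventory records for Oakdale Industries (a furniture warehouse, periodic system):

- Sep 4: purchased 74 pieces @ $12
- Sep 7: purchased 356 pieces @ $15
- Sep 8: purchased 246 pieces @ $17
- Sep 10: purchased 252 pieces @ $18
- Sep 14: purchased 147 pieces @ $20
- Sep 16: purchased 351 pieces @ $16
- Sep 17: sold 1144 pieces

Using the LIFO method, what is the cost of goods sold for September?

Sep 17, 1144 sold [LIFO — newest first]: 351 @ $16 + 147 @ $20 + 252 @ $18 + 246 @ $17 + 148 @ $15 = $19,494
Ending inventory: 74 @ $12 + 208 @ $15 = $4,008

COGS = $19,494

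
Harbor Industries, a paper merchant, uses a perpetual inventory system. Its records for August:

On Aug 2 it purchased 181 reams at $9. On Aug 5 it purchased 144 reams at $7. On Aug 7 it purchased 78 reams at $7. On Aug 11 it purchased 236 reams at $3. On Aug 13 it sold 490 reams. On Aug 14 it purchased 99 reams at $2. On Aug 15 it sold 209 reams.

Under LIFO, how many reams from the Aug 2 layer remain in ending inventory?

39

Aug 13, 490 sold [LIFO — newest first]: 236 @ $3 + 78 @ $7 + 144 @ $7 + 32 @ $9 = $2,550
Aug 15, 209 sold [LIFO — newest first]: 99 @ $2 + 110 @ $9 = $1,188
Total COGS = $2,550 + $1,188 = $3,738
Ending inventory: 39 @ $9 = $351
Check: goods available $4,089 = COGS $3,738 + ending $351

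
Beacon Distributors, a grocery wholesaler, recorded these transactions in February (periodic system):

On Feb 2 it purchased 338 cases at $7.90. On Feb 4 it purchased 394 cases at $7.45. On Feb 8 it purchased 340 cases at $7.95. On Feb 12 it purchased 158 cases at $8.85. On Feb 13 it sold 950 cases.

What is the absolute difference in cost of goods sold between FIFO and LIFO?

$156.20

FIFO COGS: 338 @ $7.90 + 394 @ $7.45 + 218 @ $7.95 = $7,338.60
LIFO COGS: 158 @ $8.85 + 340 @ $7.95 + 394 @ $7.45 + 58 @ $7.90 = $7,494.80
Difference = |$7,338.60 − $7,494.80| = $156.20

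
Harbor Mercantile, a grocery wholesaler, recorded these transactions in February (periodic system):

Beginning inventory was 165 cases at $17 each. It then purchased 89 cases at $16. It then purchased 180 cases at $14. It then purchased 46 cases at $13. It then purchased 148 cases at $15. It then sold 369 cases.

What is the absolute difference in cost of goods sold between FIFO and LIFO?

$571

FIFO COGS: 165 @ $17 + 89 @ $16 + 115 @ $14 = $5,839
LIFO COGS: 148 @ $15 + 46 @ $13 + 175 @ $14 = $5,268
Difference = |$5,839 − $5,268| = $571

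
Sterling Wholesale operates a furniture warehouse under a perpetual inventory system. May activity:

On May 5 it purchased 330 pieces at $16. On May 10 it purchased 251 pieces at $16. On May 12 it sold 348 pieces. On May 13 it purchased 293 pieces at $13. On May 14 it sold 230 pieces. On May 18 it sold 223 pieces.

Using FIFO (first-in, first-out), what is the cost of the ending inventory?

May 12, 348 sold [FIFO — oldest first]: 330 @ $16 + 18 @ $16 = $5,568
May 14, 230 sold [FIFO — oldest first]: 230 @ $16 = $3,680
May 18, 223 sold [FIFO — oldest first]: 3 @ $16 + 220 @ $13 = $2,908
Total COGS = $5,568 + $3,680 + $2,908 = $12,156
Ending inventory: 73 @ $13 = $949

Ending inventory = $949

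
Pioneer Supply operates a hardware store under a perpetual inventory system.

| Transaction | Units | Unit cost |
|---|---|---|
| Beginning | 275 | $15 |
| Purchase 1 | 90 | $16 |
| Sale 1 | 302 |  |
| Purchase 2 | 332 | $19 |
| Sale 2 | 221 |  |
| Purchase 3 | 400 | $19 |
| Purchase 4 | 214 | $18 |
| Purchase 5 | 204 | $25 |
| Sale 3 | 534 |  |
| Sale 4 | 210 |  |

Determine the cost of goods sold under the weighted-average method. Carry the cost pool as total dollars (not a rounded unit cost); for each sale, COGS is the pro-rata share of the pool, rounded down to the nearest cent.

After Beginning: 275 on hand, pool $4,125.00 (≈ $15.0000 each)
After Purchase 1: 365 on hand, pool $5,565.00 (≈ $15.2466 each)
Sale 1, sell 302: 302/365 × $5,565.00 → $4,604.46
After Purchase 2: 395 on hand, pool $7,268.54 (≈ $18.4014 each)
Sale 2, sell 221: 221/395 × $7,268.54 → $4,066.70
After Purchase 3: 574 on hand, pool $10,801.84 (≈ $18.8185 each)
After Purchase 4: 788 on hand, pool $14,653.84 (≈ $18.5962 each)
After Purchase 5: 992 on hand, pool $19,753.84 (≈ $19.9131 each)
Sale 3, sell 534: 534/992 × $19,753.84 → $10,633.61
Sale 4, sell 210: 210/458 × $9,120.23 → $4,181.76
Total COGS = $4,604.46 + $4,066.70 + $10,633.61 + $4,181.76 = $23,486.53
Ending inventory (cost pool remaining) = $4,938.47
Check: goods available $28,425.00 = COGS $23,486.53 + ending $4,938.47

COGS = $23,486.53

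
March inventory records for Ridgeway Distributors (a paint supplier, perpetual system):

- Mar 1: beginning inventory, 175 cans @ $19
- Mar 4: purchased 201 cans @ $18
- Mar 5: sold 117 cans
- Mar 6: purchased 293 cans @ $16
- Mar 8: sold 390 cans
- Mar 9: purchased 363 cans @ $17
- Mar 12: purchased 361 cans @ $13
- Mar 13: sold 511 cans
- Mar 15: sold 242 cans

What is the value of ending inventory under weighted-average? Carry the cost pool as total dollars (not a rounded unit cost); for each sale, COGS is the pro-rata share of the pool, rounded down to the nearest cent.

Ending inventory = $2,048.06

After Mar 1: 175 on hand, pool $3,325.00 (≈ $19.0000 each)
After Mar 4: 376 on hand, pool $6,943.00 (≈ $18.4654 each)
Mar 5, sell 117: 117/376 × $6,943.00 → $2,160.45
After Mar 6: 552 on hand, pool $9,470.55 (≈ $17.1568 each)
Mar 8, sell 390: 390/552 × $9,470.55 → $6,691.14
After Mar 9: 525 on hand, pool $8,950.41 (≈ $17.0484 each)
After Mar 12: 886 on hand, pool $13,643.41 (≈ $15.3989 each)
Mar 13, sell 511: 511/886 × $13,643.41 → $7,868.82
Mar 15, sell 242: 242/375 × $5,774.59 → $3,726.53
Total COGS = $2,160.45 + $6,691.14 + $7,868.82 + $3,726.53 = $20,446.94
Ending inventory (cost pool remaining) = $2,048.06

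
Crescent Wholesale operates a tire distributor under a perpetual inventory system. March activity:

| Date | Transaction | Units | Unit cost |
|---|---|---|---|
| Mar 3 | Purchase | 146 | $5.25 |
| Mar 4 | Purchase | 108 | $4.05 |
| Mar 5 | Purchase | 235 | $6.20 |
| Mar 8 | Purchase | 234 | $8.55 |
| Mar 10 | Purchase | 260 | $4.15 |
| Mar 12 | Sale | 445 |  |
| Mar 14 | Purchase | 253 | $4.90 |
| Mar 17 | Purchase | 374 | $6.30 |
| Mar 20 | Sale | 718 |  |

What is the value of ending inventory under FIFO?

Mar 12, 445 sold [FIFO — oldest first]: 146 @ $5.25 + 108 @ $4.05 + 191 @ $6.20 = $2,388.10
Mar 20, 718 sold [FIFO — oldest first]: 44 @ $6.20 + 234 @ $8.55 + 260 @ $4.15 + 180 @ $4.90 = $4,234.50
Total COGS = $2,388.10 + $4,234.50 = $6,622.60
Ending inventory: 73 @ $4.90 + 374 @ $6.30 = $2,713.90
Check: goods available $9,336.50 = COGS $6,622.60 + ending $2,713.90

Ending inventory = $2,713.90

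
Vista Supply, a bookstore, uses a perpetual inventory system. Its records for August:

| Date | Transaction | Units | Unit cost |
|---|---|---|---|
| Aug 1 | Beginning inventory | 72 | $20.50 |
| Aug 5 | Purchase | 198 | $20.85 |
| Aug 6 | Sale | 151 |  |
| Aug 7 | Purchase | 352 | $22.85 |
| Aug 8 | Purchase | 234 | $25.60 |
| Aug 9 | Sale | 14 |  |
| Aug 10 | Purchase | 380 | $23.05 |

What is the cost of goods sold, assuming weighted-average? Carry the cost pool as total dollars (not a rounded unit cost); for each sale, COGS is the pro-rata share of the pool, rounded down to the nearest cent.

After Aug 1: 72 on hand, pool $1,476.00 (≈ $20.5000 each)
After Aug 5: 270 on hand, pool $5,604.30 (≈ $20.7567 each)
Aug 6, sell 151: 151/270 × $5,604.30 → $3,134.25
After Aug 7: 471 on hand, pool $10,513.25 (≈ $22.3211 each)
After Aug 8: 705 on hand, pool $16,503.65 (≈ $23.4094 each)
Aug 9, sell 14: 14/705 × $16,503.65 → $327.73
After Aug 10: 1071 on hand, pool $24,934.92 (≈ $23.2819 each)
Total COGS = $3,134.25 + $327.73 = $3,461.98
Ending inventory (cost pool remaining) = $24,934.92
Check: goods available $28,396.90 = COGS $3,461.98 + ending $24,934.92

COGS = $3,461.98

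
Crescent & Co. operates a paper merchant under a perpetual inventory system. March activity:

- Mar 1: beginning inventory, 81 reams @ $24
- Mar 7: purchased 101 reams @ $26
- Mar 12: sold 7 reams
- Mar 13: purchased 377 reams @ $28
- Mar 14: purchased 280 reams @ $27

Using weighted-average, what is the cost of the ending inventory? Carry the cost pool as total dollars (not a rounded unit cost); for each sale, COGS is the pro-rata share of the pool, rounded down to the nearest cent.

Ending inventory = $22,510.24

After Mar 1: 81 on hand, pool $1,944.00 (≈ $24.0000 each)
After Mar 7: 182 on hand, pool $4,570.00 (≈ $25.1099 each)
Mar 12, sell 7: 7/182 × $4,570.00 → $175.76
After Mar 13: 552 on hand, pool $14,950.24 (≈ $27.0838 each)
After Mar 14: 832 on hand, pool $22,510.24 (≈ $27.0556 each)
Ending inventory (cost pool remaining) = $22,510.24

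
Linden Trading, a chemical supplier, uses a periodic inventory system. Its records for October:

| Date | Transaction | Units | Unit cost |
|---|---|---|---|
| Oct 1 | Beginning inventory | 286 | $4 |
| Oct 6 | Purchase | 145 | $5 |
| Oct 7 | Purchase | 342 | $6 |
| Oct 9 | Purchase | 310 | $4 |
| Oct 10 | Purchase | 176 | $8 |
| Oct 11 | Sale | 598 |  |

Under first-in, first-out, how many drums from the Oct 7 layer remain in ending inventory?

Oct 11, 598 sold [FIFO — oldest first]: 286 @ $4 + 145 @ $5 + 167 @ $6 = $2,871
Ending inventory: 175 @ $6 + 310 @ $4 + 176 @ $8 = $3,698

175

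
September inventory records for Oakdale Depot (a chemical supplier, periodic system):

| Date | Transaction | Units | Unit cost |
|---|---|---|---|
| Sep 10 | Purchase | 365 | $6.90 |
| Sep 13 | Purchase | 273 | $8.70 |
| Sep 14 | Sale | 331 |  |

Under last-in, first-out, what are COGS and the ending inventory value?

COGS = $2,775.30; ending inventory = $2,118.30

Sep 14, 331 sold [LIFO — newest first]: 273 @ $8.70 + 58 @ $6.90 = $2,775.30
Ending inventory: 307 @ $6.90 = $2,118.30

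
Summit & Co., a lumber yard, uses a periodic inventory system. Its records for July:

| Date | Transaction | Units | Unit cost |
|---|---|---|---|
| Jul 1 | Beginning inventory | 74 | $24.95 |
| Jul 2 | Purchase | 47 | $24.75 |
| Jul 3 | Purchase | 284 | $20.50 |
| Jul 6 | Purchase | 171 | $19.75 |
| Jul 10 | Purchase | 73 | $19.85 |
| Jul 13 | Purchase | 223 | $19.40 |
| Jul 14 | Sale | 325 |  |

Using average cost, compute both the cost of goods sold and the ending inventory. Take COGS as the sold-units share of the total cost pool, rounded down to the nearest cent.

Jul 14, sell 325: 325/872 × $17,984.05 → $6,702.77
Ending inventory (cost pool remaining) = $11,281.28
Check: goods available $17,984.05 = COGS $6,702.77 + ending $11,281.28

COGS = $6,702.77; ending inventory = $11,281.28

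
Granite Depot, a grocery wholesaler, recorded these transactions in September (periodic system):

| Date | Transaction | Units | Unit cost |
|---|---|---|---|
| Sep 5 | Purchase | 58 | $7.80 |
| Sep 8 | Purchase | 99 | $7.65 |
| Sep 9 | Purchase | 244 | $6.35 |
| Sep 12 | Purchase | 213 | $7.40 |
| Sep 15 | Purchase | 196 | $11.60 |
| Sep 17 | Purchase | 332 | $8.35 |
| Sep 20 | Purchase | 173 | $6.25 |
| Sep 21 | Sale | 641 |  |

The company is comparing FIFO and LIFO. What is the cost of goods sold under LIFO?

FIFO COGS: 58 @ $7.80 + 99 @ $7.65 + 244 @ $6.35 + 213 @ $7.40 + 27 @ $11.60 = $4,648.55
LIFO COGS: 173 @ $6.25 + 332 @ $8.35 + 136 @ $11.60 = $5,431.05

COGS = $5,431.05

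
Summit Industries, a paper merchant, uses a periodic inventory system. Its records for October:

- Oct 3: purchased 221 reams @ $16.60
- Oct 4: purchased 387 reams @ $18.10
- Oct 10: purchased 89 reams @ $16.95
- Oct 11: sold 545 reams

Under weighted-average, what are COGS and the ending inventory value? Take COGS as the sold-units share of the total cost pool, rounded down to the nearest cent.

Oct 11, sell 545: 545/697 × $12,181.85 → $9,525.26
Ending inventory (cost pool remaining) = $2,656.59

COGS = $9,525.26; ending inventory = $2,656.59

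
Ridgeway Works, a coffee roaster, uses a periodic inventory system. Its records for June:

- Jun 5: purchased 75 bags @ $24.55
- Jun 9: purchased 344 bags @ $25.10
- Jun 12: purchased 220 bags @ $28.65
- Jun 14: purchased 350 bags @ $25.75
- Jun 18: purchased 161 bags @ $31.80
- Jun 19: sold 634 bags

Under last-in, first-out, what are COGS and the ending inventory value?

COGS = $17,656.25; ending inventory = $13,254.70

Jun 19, 634 sold [LIFO — newest first]: 161 @ $31.80 + 350 @ $25.75 + 123 @ $28.65 = $17,656.25
Ending inventory: 75 @ $24.55 + 344 @ $25.10 + 97 @ $28.65 = $13,254.70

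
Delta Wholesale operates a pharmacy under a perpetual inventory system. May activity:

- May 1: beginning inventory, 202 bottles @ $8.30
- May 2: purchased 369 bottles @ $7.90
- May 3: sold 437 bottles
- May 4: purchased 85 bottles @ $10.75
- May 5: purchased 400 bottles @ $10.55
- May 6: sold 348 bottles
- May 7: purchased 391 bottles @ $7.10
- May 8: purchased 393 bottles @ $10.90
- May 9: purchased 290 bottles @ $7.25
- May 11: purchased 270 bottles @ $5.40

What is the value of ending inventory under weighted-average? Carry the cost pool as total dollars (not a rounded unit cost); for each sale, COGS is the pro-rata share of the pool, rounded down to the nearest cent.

Ending inventory = $13,339.64

After May 1: 202 on hand, pool $1,676.60 (≈ $8.3000 each)
After May 2: 571 on hand, pool $4,591.70 (≈ $8.0415 each)
May 3, sell 437: 437/571 × $4,591.70 → $3,514.13
After May 4: 219 on hand, pool $1,991.32 (≈ $9.0928 each)
After May 5: 619 on hand, pool $6,211.32 (≈ $10.0344 each)
May 6, sell 348: 348/619 × $6,211.32 → $3,491.98
After May 7: 662 on hand, pool $5,495.44 (≈ $8.3013 each)
After May 8: 1055 on hand, pool $9,779.14 (≈ $9.2693 each)
After May 9: 1345 on hand, pool $11,881.64 (≈ $8.8339 each)
After May 11: 1615 on hand, pool $13,339.64 (≈ $8.2598 each)
Total COGS = $3,514.13 + $3,491.98 = $7,006.11
Ending inventory (cost pool remaining) = $13,339.64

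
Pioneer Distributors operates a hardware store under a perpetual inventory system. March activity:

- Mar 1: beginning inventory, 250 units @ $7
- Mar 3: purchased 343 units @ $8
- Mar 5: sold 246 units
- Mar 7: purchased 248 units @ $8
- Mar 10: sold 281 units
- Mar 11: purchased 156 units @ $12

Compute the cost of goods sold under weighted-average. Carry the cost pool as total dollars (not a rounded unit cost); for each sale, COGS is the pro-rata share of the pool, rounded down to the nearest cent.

COGS = $4,043.20

After Mar 1: 250 on hand, pool $1,750.00 (≈ $7.0000 each)
After Mar 3: 593 on hand, pool $4,494.00 (≈ $7.5784 each)
Mar 5, sell 246: 246/593 × $4,494.00 → $1,864.29
After Mar 7: 595 on hand, pool $4,613.71 (≈ $7.7541 each)
Mar 10, sell 281: 281/595 × $4,613.71 → $2,178.91
After Mar 11: 470 on hand, pool $4,306.80 (≈ $9.1634 each)
Total COGS = $1,864.29 + $2,178.91 = $4,043.20
Ending inventory (cost pool remaining) = $4,306.80
Check: goods available $8,350.00 = COGS $4,043.20 + ending $4,306.80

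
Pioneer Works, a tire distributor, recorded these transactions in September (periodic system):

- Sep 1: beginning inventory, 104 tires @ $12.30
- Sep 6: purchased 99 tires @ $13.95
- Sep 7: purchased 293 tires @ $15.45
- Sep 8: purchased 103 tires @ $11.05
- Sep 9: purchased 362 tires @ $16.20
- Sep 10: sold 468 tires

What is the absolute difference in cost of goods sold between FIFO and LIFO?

FIFO COGS: 104 @ $12.30 + 99 @ $13.95 + 265 @ $15.45 = $6,754.50
LIFO COGS: 362 @ $16.20 + 103 @ $11.05 + 3 @ $15.45 = $7,048.90
Difference = |$6,754.50 − $7,048.90| = $294.40

$294.40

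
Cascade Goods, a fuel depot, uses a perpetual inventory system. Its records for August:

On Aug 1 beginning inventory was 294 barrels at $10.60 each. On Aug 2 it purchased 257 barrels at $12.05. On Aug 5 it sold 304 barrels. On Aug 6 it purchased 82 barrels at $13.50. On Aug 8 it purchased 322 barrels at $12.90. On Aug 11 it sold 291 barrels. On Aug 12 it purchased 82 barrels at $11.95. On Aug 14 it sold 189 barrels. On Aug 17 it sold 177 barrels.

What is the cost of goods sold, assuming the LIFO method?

COGS = $11,648.35

Aug 5, 304 sold [LIFO — newest first]: 257 @ $12.05 + 47 @ $10.60 = $3,595.05
Aug 11, 291 sold [LIFO — newest first]: 291 @ $12.90 = $3,753.90
Aug 14, 189 sold [LIFO — newest first]: 82 @ $11.95 + 31 @ $12.90 + 76 @ $13.50 = $2,405.80
Aug 17, 177 sold [LIFO — newest first]: 6 @ $13.50 + 171 @ $10.60 = $1,893.60
Total COGS = $3,595.05 + $3,753.90 + $2,405.80 + $1,893.60 = $11,648.35
Ending inventory: 76 @ $10.60 = $805.60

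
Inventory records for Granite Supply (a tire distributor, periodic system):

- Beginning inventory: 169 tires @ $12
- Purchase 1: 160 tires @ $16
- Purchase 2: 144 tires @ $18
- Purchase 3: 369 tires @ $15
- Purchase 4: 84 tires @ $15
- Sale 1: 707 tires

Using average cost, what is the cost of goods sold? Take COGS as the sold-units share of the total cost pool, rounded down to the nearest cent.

COGS = $10,669.89

Sale 1, sell 707: 707/926 × $13,975.00 → $10,669.89
Ending inventory (cost pool remaining) = $3,305.11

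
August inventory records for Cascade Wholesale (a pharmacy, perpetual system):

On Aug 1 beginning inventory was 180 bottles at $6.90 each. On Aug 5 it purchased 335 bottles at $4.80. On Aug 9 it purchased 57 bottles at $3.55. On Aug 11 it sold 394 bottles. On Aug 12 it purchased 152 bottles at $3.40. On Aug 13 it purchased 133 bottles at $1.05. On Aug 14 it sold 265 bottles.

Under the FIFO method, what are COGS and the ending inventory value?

COGS = $3,348.15; ending inventory = $360.65

Aug 11, 394 sold [FIFO — oldest first]: 180 @ $6.90 + 214 @ $4.80 = $2,269.20
Aug 14, 265 sold [FIFO — oldest first]: 121 @ $4.80 + 57 @ $3.55 + 87 @ $3.40 = $1,078.95
Total COGS = $2,269.20 + $1,078.95 = $3,348.15
Ending inventory: 65 @ $3.40 + 133 @ $1.05 = $360.65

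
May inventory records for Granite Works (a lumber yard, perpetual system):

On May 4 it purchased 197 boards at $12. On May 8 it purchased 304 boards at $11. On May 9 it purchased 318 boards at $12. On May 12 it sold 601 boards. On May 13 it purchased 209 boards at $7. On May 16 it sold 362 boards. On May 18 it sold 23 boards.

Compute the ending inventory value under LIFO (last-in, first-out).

Ending inventory = $504

May 12, 601 sold [LIFO — newest first]: 318 @ $12 + 283 @ $11 = $6,929
May 16, 362 sold [LIFO — newest first]: 209 @ $7 + 21 @ $11 + 132 @ $12 = $3,278
May 18, 23 sold [LIFO — newest first]: 23 @ $12 = $276
Total COGS = $6,929 + $3,278 + $276 = $10,483
Ending inventory: 42 @ $12 = $504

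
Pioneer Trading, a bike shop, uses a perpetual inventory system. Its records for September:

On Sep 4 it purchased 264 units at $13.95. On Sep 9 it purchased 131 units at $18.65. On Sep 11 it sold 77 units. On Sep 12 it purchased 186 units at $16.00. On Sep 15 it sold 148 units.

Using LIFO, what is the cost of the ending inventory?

Ending inventory = $5,297.90

Sep 11, 77 sold [LIFO — newest first]: 77 @ $18.65 = $1,436.05
Sep 15, 148 sold [LIFO — newest first]: 148 @ $16.00 = $2,368.00
Total COGS = $1,436.05 + $2,368.00 = $3,804.05
Ending inventory: 264 @ $13.95 + 54 @ $18.65 + 38 @ $16.00 = $5,297.90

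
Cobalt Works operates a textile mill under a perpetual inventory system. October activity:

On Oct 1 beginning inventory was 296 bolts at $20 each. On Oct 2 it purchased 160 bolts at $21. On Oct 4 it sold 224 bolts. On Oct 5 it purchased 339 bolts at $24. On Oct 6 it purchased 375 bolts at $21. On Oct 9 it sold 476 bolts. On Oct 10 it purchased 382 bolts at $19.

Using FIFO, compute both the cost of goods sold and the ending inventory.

COGS = $15,136; ending inventory = $17,413

Oct 4, 224 sold [FIFO — oldest first]: 224 @ $20 = $4,480
Oct 9, 476 sold [FIFO — oldest first]: 72 @ $20 + 160 @ $21 + 244 @ $24 = $10,656
Total COGS = $4,480 + $10,656 = $15,136
Ending inventory: 95 @ $24 + 375 @ $21 + 382 @ $19 = $17,413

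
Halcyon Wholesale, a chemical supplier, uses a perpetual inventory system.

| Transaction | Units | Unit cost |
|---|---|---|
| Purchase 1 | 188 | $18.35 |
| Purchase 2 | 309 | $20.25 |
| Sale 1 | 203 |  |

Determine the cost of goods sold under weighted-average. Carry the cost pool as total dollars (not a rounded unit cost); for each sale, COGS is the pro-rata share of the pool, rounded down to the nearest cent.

After Purchase 1: 188 on hand, pool $3,449.80 (≈ $18.3500 each)
After Purchase 2: 497 on hand, pool $9,707.05 (≈ $19.5313 each)
Sale 1, sell 203: 203/497 × $9,707.05 → $3,964.85
Ending inventory (cost pool remaining) = $5,742.20

COGS = $3,964.85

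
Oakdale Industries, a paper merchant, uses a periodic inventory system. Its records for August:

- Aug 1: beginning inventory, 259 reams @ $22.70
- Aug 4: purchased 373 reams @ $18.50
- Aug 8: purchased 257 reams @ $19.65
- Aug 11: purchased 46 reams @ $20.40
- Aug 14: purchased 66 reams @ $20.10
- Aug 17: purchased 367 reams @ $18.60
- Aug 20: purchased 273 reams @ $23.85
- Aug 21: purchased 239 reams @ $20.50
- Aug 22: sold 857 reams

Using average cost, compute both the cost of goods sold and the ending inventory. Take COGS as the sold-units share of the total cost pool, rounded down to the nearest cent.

Aug 22, sell 857: 857/1880 × $38,331.60 → $17,473.50
Ending inventory (cost pool remaining) = $20,858.10

COGS = $17,473.50; ending inventory = $20,858.10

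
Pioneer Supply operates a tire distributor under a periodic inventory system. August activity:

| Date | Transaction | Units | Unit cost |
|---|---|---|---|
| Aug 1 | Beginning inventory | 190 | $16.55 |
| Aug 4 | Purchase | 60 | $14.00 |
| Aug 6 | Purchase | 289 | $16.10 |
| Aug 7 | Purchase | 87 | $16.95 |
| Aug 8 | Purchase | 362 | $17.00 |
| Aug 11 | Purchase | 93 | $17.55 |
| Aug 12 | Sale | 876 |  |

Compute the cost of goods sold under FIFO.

Aug 12, 876 sold [FIFO — oldest first]: 190 @ $16.55 + 60 @ $14.00 + 289 @ $16.10 + 87 @ $16.95 + 250 @ $17.00 = $14,362.05
Ending inventory: 112 @ $17.00 + 93 @ $17.55 = $3,536.15

COGS = $14,362.05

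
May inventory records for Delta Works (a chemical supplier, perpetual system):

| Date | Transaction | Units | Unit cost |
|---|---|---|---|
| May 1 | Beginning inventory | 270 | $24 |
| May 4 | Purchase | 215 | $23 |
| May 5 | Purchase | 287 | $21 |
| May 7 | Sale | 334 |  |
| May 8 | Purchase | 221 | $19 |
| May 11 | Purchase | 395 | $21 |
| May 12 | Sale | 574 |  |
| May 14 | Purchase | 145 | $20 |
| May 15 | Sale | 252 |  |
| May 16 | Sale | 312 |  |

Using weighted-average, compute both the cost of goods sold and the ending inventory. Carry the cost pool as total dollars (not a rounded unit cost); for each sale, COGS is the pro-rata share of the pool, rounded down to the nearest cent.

COGS = $31,567.52; ending inventory = $1,278.48

After May 1: 270 on hand, pool $6,480.00 (≈ $24.0000 each)
After May 4: 485 on hand, pool $11,425.00 (≈ $23.5567 each)
After May 5: 772 on hand, pool $17,452.00 (≈ $22.6062 each)
May 7, sell 334: 334/772 × $17,452.00 → $7,550.47
After May 8: 659 on hand, pool $14,100.53 (≈ $21.3969 each)
After May 11: 1054 on hand, pool $22,395.53 (≈ $21.2481 each)
May 12, sell 574: 574/1054 × $22,395.53 → $12,196.42
After May 14: 625 on hand, pool $13,099.11 (≈ $20.9586 each)
May 15, sell 252: 252/625 × $13,099.11 → $5,281.56
May 16, sell 312: 312/373 × $7,817.55 → $6,539.07
Total COGS = $7,550.47 + $12,196.42 + $5,281.56 + $6,539.07 = $31,567.52
Ending inventory (cost pool remaining) = $1,278.48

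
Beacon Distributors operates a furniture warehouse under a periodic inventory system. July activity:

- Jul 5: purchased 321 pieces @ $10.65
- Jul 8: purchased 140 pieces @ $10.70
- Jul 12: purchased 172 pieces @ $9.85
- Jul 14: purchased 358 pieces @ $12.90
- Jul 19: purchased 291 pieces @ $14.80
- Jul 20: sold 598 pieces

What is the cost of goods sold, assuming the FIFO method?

Jul 20, 598 sold [FIFO — oldest first]: 321 @ $10.65 + 140 @ $10.70 + 137 @ $9.85 = $6,266.10
Ending inventory: 35 @ $9.85 + 358 @ $12.90 + 291 @ $14.80 = $9,269.75

COGS = $6,266.10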